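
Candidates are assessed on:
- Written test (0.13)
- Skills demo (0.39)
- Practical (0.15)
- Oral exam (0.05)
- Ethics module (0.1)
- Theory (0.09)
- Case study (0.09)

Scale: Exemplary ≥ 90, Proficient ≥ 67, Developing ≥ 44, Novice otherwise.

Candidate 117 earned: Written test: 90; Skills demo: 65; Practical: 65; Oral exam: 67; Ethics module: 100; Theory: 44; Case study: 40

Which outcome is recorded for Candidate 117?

Weighted total:
  Written test 90 × 0.13 = 11.7
  Skills demo 65 × 0.39 = 25.35
  Practical 65 × 0.15 = 9.75
  Oral exam 67 × 0.05 = 3.35
  Ethics module 100 × 0.1 = 10
  Theory 44 × 0.09 = 3.96
  Case study 40 × 0.09 = 3.6
Sum = 67.71
67.71 is ≥ 67 and < 90 → Proficient

Proficient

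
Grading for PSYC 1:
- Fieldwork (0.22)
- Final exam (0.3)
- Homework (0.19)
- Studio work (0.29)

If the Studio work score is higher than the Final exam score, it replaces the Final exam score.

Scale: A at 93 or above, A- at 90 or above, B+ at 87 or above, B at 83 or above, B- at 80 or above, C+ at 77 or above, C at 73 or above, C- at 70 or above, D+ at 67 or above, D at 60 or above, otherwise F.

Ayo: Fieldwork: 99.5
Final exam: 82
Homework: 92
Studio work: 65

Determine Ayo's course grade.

Studio work (65) ≤ Final exam (82), so Final exam stays at 82.
Weighted total:
  Fieldwork 99.5 × 0.22 = 21.89
  Final exam 82 × 0.3 = 24.6
  Homework 92 × 0.19 = 17.48
  Studio work 65 × 0.29 = 18.85
Sum = 82.82
82.82 is ≥ 80 and < 83 → B-

B-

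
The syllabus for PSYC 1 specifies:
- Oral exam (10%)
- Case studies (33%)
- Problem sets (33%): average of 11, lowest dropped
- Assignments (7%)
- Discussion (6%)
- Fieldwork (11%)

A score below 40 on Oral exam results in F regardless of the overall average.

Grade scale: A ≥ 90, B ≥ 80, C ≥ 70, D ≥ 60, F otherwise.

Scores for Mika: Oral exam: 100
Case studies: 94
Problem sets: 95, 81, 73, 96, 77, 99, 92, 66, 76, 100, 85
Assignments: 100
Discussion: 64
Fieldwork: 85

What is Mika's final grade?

Problem sets: drop 66 → average of remaining 10 = 874/10 = 87.4
Oral exam score 100 ≥ 40: minimum met.
Weighted total:
  Oral exam 100 × 0.1 = 10
  Case studies 94 × 0.33 = 31.02
  Problem sets 87.4 × 0.33 = 28.842
  Assignments 100 × 0.07 = 7
  Discussion 64 × 0.06 = 3.84
  Fieldwork 85 × 0.11 = 9.35
Sum = 90.052
90.052 ≥ 90 → A

A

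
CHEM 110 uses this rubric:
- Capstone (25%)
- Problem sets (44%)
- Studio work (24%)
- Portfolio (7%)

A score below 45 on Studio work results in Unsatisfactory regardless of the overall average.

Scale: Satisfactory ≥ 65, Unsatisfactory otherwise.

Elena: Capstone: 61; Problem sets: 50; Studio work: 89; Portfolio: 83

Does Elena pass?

Unsatisfactory

Studio work score 89 ≥ 45: minimum met.
Weighted total:
  Capstone 61 × 0.25 = 15.25
  Problem sets 50 × 0.44 = 22
  Studio work 89 × 0.24 = 21.36
  Portfolio 83 × 0.07 = 5.81
Sum = 64.42
64.42 < 65 → Unsatisfactory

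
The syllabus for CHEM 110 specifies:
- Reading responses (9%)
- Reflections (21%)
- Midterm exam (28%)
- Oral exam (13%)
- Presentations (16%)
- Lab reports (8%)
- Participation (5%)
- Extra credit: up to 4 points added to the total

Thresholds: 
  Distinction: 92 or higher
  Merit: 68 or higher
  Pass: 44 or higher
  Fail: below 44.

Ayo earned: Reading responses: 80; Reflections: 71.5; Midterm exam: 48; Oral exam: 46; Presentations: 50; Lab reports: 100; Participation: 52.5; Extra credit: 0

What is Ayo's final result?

Pass

Weighted total:
  Reading responses 80 × 0.09 = 7.2
  Reflections 71.5 × 0.21 = 15.015
  Midterm exam 48 × 0.28 = 13.44
  Oral exam 46 × 0.13 = 5.98
  Presentations 50 × 0.16 = 8
  Lab reports 100 × 0.08 = 8
  Participation 52.5 × 0.05 = 2.625
Sum = 60.26
Extra credit: 60.26 + 0 = 60.26
60.26 is ≥ 44 and < 68 → Pass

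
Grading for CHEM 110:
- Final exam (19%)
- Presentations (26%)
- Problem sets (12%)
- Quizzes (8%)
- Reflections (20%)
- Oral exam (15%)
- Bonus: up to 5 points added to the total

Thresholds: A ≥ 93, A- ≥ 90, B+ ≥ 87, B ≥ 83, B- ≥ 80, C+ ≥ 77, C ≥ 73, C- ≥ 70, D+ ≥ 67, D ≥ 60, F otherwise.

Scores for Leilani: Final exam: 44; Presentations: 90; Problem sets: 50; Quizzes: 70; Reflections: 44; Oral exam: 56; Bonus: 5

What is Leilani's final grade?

D

Weighted total:
  Final exam 44 × 0.19 = 8.36
  Presentations 90 × 0.26 = 23.4
  Problem sets 50 × 0.12 = 6
  Quizzes 70 × 0.08 = 5.6
  Reflections 44 × 0.2 = 8.8
  Oral exam 56 × 0.15 = 8.4
Sum = 60.56
Bonus: 60.56 + 5 = 65.56
65.56 is ≥ 60 and < 67 → D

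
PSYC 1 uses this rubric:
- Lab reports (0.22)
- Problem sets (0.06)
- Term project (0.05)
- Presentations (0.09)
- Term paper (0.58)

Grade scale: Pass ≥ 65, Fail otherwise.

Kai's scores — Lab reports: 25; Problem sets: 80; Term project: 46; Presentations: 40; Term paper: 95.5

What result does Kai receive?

Weighted total:
  Lab reports 25 × 0.22 = 5.5
  Problem sets 80 × 0.06 = 4.8
  Term project 46 × 0.05 = 2.3
  Presentations 40 × 0.09 = 3.6
  Term paper 95.5 × 0.58 = 55.39
Sum = 71.59
71.59 ≥ 65 → Pass

Pass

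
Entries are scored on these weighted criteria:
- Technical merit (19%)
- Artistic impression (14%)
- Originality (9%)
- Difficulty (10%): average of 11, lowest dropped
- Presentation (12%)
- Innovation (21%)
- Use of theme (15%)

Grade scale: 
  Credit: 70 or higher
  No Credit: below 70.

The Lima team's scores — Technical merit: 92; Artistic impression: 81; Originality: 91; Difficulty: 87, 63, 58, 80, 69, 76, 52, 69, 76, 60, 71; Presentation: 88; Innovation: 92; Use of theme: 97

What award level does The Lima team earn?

Credit

Difficulty: drop 52 → average of remaining 10 = 709/10 = 70.9
Weighted total:
  Technical merit 92 × 0.19 = 17.48
  Artistic impression 81 × 0.14 = 11.34
  Originality 91 × 0.09 = 8.19
  Difficulty 70.9 × 0.1 = 7.09
  Presentation 88 × 0.12 = 10.56
  Innovation 92 × 0.21 = 19.32
  Use of theme 97 × 0.15 = 14.55
Sum = 88.53
88.53 ≥ 70 → Credit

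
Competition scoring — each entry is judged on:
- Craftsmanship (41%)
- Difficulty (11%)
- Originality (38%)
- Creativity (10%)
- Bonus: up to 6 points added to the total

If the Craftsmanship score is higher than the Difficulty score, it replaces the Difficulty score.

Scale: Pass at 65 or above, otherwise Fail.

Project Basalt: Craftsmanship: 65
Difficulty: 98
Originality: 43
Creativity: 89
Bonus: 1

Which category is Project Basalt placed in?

Fail

Craftsmanship (65) ≤ Difficulty (98), so Difficulty stays at 98.
Weighted total:
  Craftsmanship 65 × 0.41 = 26.65
  Difficulty 98 × 0.11 = 10.78
  Originality 43 × 0.38 = 16.34
  Creativity 89 × 0.1 = 8.9
Sum = 62.67
Bonus: 62.67 + 1 = 63.67
63.67 < 65 → Fail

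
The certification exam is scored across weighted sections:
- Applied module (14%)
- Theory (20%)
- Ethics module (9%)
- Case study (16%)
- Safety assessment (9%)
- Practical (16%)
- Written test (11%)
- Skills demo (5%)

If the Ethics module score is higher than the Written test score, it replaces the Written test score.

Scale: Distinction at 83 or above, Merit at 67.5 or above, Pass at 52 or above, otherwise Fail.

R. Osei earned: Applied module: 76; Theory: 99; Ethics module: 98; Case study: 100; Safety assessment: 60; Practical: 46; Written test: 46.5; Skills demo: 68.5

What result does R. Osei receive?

Merit

Ethics module (98) > Written test (46.5), so Written test counts as 98.
Weighted total:
  Applied module 76 × 0.14 = 10.64
  Theory 99 × 0.2 = 19.8
  Ethics module 98 × 0.09 = 8.82
  Case study 100 × 0.16 = 16
  Safety assessment 60 × 0.09 = 5.4
  Practical 46 × 0.16 = 7.36
  Written test 98 × 0.11 = 10.78
  Skills demo 68.5 × 0.05 = 3.425
Sum = 82.225
82.225 is ≥ 67.5 and < 83 → Merit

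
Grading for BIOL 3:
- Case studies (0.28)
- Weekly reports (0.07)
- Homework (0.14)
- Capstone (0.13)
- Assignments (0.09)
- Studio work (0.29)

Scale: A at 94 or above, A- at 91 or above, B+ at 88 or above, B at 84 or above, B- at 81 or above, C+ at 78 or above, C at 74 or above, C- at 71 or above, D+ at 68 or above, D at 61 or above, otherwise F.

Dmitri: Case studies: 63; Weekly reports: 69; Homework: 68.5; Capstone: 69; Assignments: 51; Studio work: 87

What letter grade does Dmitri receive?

D+

Weighted total:
  Case studies 63 × 0.28 = 17.64
  Weekly reports 69 × 0.07 = 4.83
  Homework 68.5 × 0.14 = 9.59
  Capstone 69 × 0.13 = 8.97
  Assignments 51 × 0.09 = 4.59
  Studio work 87 × 0.29 = 25.23
Sum = 70.85
70.85 is ≥ 68 and < 71 → D+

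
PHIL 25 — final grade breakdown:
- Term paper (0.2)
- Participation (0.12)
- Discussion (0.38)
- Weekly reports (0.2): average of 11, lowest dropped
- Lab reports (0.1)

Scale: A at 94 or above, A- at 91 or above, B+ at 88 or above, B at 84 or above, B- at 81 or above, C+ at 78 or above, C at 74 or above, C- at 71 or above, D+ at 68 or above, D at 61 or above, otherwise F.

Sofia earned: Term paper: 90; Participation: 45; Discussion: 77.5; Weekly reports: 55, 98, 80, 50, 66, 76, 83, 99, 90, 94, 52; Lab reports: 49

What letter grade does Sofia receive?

C-

Weekly reports: drop 50 → average of remaining 10 = 793/10 = 79.3
Weighted total:
  Term paper 90 × 0.2 = 18
  Participation 45 × 0.12 = 5.4
  Discussion 77.5 × 0.38 = 29.45
  Weekly reports 79.3 × 0.2 = 15.86
  Lab reports 49 × 0.1 = 4.9
Sum = 73.61
73.61 is ≥ 71 and < 74 → C-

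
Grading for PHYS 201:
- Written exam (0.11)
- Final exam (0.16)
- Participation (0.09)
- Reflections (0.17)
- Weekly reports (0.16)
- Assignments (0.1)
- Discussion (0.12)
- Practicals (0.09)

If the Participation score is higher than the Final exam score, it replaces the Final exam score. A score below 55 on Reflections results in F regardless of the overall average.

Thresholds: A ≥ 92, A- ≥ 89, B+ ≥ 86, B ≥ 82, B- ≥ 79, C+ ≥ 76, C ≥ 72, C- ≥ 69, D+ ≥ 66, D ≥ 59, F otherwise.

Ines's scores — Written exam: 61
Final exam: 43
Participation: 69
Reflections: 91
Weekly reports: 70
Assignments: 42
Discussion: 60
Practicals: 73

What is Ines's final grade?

Participation (69) > Final exam (43), so Final exam counts as 69.
Reflections score 91 ≥ 55: minimum met.
Weighted total:
  Written exam 61 × 0.11 = 6.71
  Final exam 69 × 0.16 = 11.04
  Participation 69 × 0.09 = 6.21
  Reflections 91 × 0.17 = 15.47
  Weekly reports 70 × 0.16 = 11.2
  Assignments 42 × 0.1 = 4.2
  Discussion 60 × 0.12 = 7.2
  Practicals 73 × 0.09 = 6.57
Sum = 68.6
68.6 is ≥ 66 and < 69 → D+

D+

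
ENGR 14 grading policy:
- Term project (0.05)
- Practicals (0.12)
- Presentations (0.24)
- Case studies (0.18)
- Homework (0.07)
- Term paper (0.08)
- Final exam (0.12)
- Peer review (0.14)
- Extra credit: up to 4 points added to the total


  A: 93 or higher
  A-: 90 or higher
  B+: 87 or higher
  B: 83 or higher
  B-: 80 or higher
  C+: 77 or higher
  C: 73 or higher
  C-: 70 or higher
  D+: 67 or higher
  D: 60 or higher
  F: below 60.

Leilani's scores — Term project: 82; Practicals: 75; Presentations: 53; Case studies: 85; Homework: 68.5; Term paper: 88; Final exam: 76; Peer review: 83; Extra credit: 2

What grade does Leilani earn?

Weighted total:
  Term project 82 × 0.05 = 4.1
  Practicals 75 × 0.12 = 9
  Presentations 53 × 0.24 = 12.72
  Case studies 85 × 0.18 = 15.3
  Homework 68.5 × 0.07 = 4.795
  Term paper 88 × 0.08 = 7.04
  Final exam 76 × 0.12 = 9.12
  Peer review 83 × 0.14 = 11.62
Sum = 73.695
Extra credit: 73.695 + 2 = 75.695
75.695 is ≥ 73 and < 77 → C

C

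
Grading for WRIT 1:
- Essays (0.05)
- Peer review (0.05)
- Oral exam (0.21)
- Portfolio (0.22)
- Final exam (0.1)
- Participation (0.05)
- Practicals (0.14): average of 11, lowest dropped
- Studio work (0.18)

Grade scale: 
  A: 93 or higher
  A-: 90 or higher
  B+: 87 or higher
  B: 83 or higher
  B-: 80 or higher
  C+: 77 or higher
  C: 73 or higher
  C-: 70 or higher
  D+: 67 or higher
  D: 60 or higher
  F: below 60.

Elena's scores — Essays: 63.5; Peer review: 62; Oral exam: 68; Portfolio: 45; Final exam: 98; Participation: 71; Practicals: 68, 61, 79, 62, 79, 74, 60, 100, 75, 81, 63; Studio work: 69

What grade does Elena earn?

Practicals: drop 60 → average of remaining 10 = 742/10 = 74.2
Weighted total:
  Essays 63.5 × 0.05 = 3.175
  Peer review 62 × 0.05 = 3.1
  Oral exam 68 × 0.21 = 14.28
  Portfolio 45 × 0.22 = 9.9
  Final exam 98 × 0.1 = 9.8
  Participation 71 × 0.05 = 3.55
  Practicals 74.2 × 0.14 = 10.388
  Studio work 69 × 0.18 = 12.42
Sum = 66.613
66.613 is ≥ 60 and < 67 → D

D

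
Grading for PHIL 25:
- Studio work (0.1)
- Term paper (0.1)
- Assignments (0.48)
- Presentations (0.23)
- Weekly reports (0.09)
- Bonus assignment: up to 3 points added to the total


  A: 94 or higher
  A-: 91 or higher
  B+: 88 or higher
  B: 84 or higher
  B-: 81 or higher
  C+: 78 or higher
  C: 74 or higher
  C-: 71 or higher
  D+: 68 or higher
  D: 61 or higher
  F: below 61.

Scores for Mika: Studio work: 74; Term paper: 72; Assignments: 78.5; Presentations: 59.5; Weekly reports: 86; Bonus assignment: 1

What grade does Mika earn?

C

Weighted total:
  Studio work 74 × 0.1 = 7.4
  Term paper 72 × 0.1 = 7.2
  Assignments 78.5 × 0.48 = 37.68
  Presentations 59.5 × 0.23 = 13.685
  Weekly reports 86 × 0.09 = 7.74
Sum = 73.705
Bonus assignment: 73.705 + 1 = 74.705
74.705 is ≥ 74 and < 78 → C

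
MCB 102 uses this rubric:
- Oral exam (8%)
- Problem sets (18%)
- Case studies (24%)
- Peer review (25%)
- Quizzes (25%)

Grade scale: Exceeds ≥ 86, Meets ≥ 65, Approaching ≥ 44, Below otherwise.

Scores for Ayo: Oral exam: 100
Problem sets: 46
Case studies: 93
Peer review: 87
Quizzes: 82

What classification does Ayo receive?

Weighted total:
  Oral exam 100 × 0.08 = 8
  Problem sets 46 × 0.18 = 8.28
  Case studies 93 × 0.24 = 22.32
  Peer review 87 × 0.25 = 21.75
  Quizzes 82 × 0.25 = 20.5
Sum = 80.85
80.85 is ≥ 65 and < 86 → Meets

Meets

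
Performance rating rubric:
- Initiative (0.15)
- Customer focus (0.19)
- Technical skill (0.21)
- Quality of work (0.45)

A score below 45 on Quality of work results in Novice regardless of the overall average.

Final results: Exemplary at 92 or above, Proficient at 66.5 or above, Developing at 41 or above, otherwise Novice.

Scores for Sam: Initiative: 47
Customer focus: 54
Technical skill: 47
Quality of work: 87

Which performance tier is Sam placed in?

Quality of work score 87 ≥ 45: minimum met.
Weighted total:
  Initiative 47 × 0.15 = 7.05
  Customer focus 54 × 0.19 = 10.26
  Technical skill 47 × 0.21 = 9.87
  Quality of work 87 × 0.45 = 39.15
Sum = 66.33
66.33 is ≥ 41 and < 66.5 → Developing

Developing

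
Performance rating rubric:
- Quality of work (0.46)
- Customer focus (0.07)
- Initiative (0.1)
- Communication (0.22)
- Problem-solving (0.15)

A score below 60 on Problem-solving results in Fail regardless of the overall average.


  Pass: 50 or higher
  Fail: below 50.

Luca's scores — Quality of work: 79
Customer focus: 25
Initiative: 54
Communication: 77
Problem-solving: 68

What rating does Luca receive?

Problem-solving score 68 ≥ 60: minimum met.
Weighted total:
  Quality of work 79 × 0.46 = 36.34
  Customer focus 25 × 0.07 = 1.75
  Initiative 54 × 0.1 = 5.4
  Communication 77 × 0.22 = 16.94
  Problem-solving 68 × 0.15 = 10.2
Sum = 70.63
70.63 ≥ 50 → Pass

Pass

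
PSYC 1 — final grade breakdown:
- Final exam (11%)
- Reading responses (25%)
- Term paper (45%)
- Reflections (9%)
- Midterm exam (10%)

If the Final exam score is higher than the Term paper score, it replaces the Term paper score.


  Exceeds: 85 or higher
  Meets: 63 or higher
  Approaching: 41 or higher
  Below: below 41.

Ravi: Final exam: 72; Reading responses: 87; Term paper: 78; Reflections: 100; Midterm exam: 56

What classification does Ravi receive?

Meets

Final exam (72) ≤ Term paper (78), so Term paper stays at 78.
Weighted total:
  Final exam 72 × 0.11 = 7.92
  Reading responses 87 × 0.25 = 21.75
  Term paper 78 × 0.45 = 35.1
  Reflections 100 × 0.09 = 9
  Midterm exam 56 × 0.1 = 5.6
Sum = 79.37
79.37 is ≥ 63 and < 85 → Meets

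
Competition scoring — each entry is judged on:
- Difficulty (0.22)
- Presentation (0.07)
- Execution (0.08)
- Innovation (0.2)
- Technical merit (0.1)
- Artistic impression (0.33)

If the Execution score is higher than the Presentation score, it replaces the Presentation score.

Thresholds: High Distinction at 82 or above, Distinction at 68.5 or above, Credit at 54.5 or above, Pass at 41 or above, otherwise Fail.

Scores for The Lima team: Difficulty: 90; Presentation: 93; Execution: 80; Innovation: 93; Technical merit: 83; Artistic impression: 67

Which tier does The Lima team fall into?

Distinction

Execution (80) ≤ Presentation (93), so Presentation stays at 93.
Weighted total:
  Difficulty 90 × 0.22 = 19.8
  Presentation 93 × 0.07 = 6.51
  Execution 80 × 0.08 = 6.4
  Innovation 93 × 0.2 = 18.6
  Technical merit 83 × 0.1 = 8.3
  Artistic impression 67 × 0.33 = 22.11
Sum = 81.72
81.72 is ≥ 68.5 and < 82 → Distinction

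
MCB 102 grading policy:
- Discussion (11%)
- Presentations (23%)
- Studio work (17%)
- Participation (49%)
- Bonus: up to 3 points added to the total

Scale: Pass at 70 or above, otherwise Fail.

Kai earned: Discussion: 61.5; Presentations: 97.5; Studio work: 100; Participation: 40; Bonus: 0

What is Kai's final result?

Weighted total:
  Discussion 61.5 × 0.11 = 6.765
  Presentations 97.5 × 0.23 = 22.425
  Studio work 100 × 0.17 = 17
  Participation 40 × 0.49 = 19.6
Sum = 65.79
Bonus: 65.79 + 0 = 65.79
65.79 < 70 → Fail

Fail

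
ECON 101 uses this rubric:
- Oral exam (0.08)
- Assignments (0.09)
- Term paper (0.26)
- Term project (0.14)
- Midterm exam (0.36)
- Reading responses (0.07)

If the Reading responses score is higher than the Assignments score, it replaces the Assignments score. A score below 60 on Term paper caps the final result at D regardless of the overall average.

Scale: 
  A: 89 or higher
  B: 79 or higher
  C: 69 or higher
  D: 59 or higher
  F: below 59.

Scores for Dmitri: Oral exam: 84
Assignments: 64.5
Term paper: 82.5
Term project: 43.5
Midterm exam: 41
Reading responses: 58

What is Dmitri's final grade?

F

Reading responses (58) ≤ Assignments (64.5), so Assignments stays at 64.5.
Term paper score 82.5 ≥ 60: minimum met.
Weighted total:
  Oral exam 84 × 0.08 = 6.72
  Assignments 64.5 × 0.09 = 5.805
  Term paper 82.5 × 0.26 = 21.45
  Term project 43.5 × 0.14 = 6.09
  Midterm exam 41 × 0.36 = 14.76
  Reading responses 58 × 0.07 = 4.06
Sum = 58.885
58.885 < 59 → F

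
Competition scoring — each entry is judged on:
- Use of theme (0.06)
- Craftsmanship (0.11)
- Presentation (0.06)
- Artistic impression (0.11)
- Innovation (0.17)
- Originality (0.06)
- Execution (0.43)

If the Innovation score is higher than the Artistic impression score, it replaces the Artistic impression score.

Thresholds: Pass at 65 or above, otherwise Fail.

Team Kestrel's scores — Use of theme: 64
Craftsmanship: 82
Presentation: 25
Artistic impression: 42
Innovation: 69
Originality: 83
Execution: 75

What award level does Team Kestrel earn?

Innovation (69) > Artistic impression (42), so Artistic impression counts as 69.
Weighted total:
  Use of theme 64 × 0.06 = 3.84
  Craftsmanship 82 × 0.11 = 9.02
  Presentation 25 × 0.06 = 1.5
  Artistic impression 69 × 0.11 = 7.59
  Innovation 69 × 0.17 = 11.73
  Originality 83 × 0.06 = 4.98
  Execution 75 × 0.43 = 32.25
Sum = 70.91
70.91 ≥ 65 → Pass

Pass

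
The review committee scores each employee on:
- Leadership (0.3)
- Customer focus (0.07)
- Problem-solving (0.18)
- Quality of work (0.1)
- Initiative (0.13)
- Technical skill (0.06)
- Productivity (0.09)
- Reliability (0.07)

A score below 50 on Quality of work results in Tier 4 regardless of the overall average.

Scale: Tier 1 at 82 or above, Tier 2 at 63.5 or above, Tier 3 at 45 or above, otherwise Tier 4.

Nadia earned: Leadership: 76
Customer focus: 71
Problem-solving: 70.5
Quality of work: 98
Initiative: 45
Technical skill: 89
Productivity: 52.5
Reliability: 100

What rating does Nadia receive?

Tier 2

Quality of work score 98 ≥ 50: minimum met.
Weighted total:
  Leadership 76 × 0.3 = 22.8
  Customer focus 71 × 0.07 = 4.97
  Problem-solving 70.5 × 0.18 = 12.69
  Quality of work 98 × 0.1 = 9.8
  Initiative 45 × 0.13 = 5.85
  Technical skill 89 × 0.06 = 5.34
  Productivity 52.5 × 0.09 = 4.725
  Reliability 100 × 0.07 = 7
Sum = 73.175
73.175 is ≥ 63.5 and < 82 → Tier 2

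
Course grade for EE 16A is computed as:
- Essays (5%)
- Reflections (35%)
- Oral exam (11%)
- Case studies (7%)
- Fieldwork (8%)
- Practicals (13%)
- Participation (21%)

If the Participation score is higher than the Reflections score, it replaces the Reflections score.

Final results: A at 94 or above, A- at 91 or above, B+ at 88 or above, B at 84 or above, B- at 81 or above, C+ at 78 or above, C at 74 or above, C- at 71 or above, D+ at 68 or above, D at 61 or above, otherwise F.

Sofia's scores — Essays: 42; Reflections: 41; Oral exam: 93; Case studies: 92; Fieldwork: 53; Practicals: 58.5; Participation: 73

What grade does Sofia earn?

C-

Participation (73) > Reflections (41), so Reflections counts as 73.
Weighted total:
  Essays 42 × 0.05 = 2.1
  Reflections 73 × 0.35 = 25.55
  Oral exam 93 × 0.11 = 10.23
  Case studies 92 × 0.07 = 6.44
  Fieldwork 53 × 0.08 = 4.24
  Practicals 58.5 × 0.13 = 7.605
  Participation 73 × 0.21 = 15.33
Sum = 71.495
71.495 is ≥ 71 and < 74 → C-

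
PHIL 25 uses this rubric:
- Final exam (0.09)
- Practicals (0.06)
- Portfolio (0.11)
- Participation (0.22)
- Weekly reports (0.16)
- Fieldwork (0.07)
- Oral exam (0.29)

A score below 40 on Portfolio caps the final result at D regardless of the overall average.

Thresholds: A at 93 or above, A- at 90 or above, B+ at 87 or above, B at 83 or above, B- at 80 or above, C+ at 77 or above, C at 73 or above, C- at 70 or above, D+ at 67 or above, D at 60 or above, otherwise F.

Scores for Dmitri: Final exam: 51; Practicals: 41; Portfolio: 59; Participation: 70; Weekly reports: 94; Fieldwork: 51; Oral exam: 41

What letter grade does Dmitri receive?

F

Portfolio score 59 ≥ 40: minimum met.
Weighted total:
  Final exam 51 × 0.09 = 4.59
  Practicals 41 × 0.06 = 2.46
  Portfolio 59 × 0.11 = 6.49
  Participation 70 × 0.22 = 15.4
  Weekly reports 94 × 0.16 = 15.04
  Fieldwork 51 × 0.07 = 3.57
  Oral exam 41 × 0.29 = 11.89
Sum = 59.44
59.44 < 60 → F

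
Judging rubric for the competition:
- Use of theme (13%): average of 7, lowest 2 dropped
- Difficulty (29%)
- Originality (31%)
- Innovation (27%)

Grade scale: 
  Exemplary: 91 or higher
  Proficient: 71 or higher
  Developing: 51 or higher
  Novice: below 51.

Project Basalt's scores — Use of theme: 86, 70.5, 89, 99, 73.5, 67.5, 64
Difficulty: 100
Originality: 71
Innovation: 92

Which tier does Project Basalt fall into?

Proficient

Use of theme: drop 64, 67.5 → average of remaining 5 = 418/5 = 83.6
Weighted total:
  Use of theme 83.6 × 0.13 = 10.868
  Difficulty 100 × 0.29 = 29
  Originality 71 × 0.31 = 22.01
  Innovation 92 × 0.27 = 24.84
Sum = 86.718
86.718 is ≥ 71 and < 91 → Proficient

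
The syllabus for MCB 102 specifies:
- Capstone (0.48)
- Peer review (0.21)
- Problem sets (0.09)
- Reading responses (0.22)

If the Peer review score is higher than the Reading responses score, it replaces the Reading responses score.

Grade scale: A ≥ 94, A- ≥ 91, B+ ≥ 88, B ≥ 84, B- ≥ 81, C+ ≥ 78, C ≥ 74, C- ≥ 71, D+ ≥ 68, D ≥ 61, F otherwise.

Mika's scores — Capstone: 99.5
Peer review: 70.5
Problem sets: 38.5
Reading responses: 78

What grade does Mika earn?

Peer review (70.5) ≤ Reading responses (78), so Reading responses stays at 78.
Weighted total:
  Capstone 99.5 × 0.48 = 47.76
  Peer review 70.5 × 0.21 = 14.805
  Problem sets 38.5 × 0.09 = 3.465
  Reading responses 78 × 0.22 = 17.16
Sum = 83.19
83.19 is ≥ 81 and < 84 → B-

B-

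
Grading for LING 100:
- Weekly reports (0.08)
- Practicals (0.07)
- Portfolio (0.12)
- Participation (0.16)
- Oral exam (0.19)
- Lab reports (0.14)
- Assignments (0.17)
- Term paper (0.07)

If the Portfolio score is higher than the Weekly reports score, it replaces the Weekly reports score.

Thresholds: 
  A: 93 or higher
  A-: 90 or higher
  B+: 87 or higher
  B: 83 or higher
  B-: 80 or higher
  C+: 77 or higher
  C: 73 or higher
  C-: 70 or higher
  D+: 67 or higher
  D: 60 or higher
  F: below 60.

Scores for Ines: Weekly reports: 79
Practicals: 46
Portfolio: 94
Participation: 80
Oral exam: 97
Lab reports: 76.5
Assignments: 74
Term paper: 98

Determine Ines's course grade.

B

Portfolio (94) > Weekly reports (79), so Weekly reports counts as 94.
Weighted total:
  Weekly reports 94 × 0.08 = 7.52
  Practicals 46 × 0.07 = 3.22
  Portfolio 94 × 0.12 = 11.28
  Participation 80 × 0.16 = 12.8
  Oral exam 97 × 0.19 = 18.43
  Lab reports 76.5 × 0.14 = 10.71
  Assignments 74 × 0.17 = 12.58
  Term paper 98 × 0.07 = 6.86
Sum = 83.4
83.4 is ≥ 83 and < 87 → B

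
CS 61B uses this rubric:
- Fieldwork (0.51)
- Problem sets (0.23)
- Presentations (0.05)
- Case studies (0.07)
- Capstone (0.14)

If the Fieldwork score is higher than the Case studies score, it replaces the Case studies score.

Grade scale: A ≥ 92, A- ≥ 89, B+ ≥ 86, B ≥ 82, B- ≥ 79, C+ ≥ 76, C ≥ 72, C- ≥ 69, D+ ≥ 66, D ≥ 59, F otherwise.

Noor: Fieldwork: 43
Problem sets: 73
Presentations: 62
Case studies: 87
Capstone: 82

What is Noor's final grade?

D

Fieldwork (43) ≤ Case studies (87), so Case studies stays at 87.
Weighted total:
  Fieldwork 43 × 0.51 = 21.93
  Problem sets 73 × 0.23 = 16.79
  Presentations 62 × 0.05 = 3.1
  Case studies 87 × 0.07 = 6.09
  Capstone 82 × 0.14 = 11.48
Sum = 59.39
59.39 is ≥ 59 and < 66 → D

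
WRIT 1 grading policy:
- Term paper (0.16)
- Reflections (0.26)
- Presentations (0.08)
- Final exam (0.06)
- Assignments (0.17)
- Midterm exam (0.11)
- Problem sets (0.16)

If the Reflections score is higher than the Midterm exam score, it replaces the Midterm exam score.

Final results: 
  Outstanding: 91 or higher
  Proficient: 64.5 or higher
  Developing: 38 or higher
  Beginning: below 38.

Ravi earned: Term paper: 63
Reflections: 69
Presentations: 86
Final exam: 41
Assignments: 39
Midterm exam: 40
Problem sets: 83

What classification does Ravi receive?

Proficient

Reflections (69) > Midterm exam (40), so Midterm exam counts as 69.
Weighted total:
  Term paper 63 × 0.16 = 10.08
  Reflections 69 × 0.26 = 17.94
  Presentations 86 × 0.08 = 6.88
  Final exam 41 × 0.06 = 2.46
  Assignments 39 × 0.17 = 6.63
  Midterm exam 69 × 0.11 = 7.59
  Problem sets 83 × 0.16 = 13.28
Sum = 64.86
64.86 is ≥ 64.5 and < 91 → Proficient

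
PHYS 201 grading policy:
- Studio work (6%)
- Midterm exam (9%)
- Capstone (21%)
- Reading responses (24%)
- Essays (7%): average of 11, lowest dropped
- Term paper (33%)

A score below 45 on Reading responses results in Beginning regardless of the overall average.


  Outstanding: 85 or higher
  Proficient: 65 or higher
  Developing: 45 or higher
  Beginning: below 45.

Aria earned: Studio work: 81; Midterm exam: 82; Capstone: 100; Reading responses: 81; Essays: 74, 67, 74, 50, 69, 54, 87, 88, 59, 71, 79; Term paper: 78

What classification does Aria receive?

Essays: drop 50 → average of remaining 10 = 722/10 = 72.2
Reading responses score 81 ≥ 45: minimum met.
Weighted total:
  Studio work 81 × 0.06 = 4.86
  Midterm exam 82 × 0.09 = 7.38
  Capstone 100 × 0.21 = 21
  Reading responses 81 × 0.24 = 19.44
  Essays 72.2 × 0.07 = 5.054
  Term paper 78 × 0.33 = 25.74
Sum = 83.474
83.474 is ≥ 65 and < 85 → Proficient

Proficient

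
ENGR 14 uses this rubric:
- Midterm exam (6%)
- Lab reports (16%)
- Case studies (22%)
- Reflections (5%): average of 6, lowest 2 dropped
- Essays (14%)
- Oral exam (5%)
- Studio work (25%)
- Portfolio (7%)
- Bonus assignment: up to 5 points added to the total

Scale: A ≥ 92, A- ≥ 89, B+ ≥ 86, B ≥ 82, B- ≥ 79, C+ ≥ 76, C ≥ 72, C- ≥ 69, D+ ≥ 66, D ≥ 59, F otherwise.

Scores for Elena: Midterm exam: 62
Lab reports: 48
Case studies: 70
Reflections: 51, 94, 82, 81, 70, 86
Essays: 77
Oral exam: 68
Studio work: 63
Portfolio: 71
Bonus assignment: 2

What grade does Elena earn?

D+

Reflections: drop 51, 70 → average of remaining 4 = 343/4 = 85.75
Weighted total:
  Midterm exam 62 × 0.06 = 3.72
  Lab reports 48 × 0.16 = 7.68
  Case studies 70 × 0.22 = 15.4
  Reflections 85.75 × 0.05 = 4.2875
  Essays 77 × 0.14 = 10.78
  Oral exam 68 × 0.05 = 3.4
  Studio work 63 × 0.25 = 15.75
  Portfolio 71 × 0.07 = 4.97
Sum = 65.9875
Bonus assignment: 65.9875 + 2 = 67.9875
67.9875 is ≥ 66 and < 69 → D+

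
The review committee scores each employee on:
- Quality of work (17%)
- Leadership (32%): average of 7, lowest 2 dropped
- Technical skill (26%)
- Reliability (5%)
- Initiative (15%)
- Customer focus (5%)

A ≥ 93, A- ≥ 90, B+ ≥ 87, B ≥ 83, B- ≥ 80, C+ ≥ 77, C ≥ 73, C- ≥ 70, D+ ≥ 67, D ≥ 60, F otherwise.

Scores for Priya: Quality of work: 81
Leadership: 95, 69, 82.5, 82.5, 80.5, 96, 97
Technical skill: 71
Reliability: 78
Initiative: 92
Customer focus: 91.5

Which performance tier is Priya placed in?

B

Leadership: drop 69, 80.5 → average of remaining 5 = 453/5 = 90.6
Weighted total:
  Quality of work 81 × 0.17 = 13.77
  Leadership 90.6 × 0.32 = 28.992
  Technical skill 71 × 0.26 = 18.46
  Reliability 78 × 0.05 = 3.9
  Initiative 92 × 0.15 = 13.8
  Customer focus 91.5 × 0.05 = 4.575
Sum = 83.497
83.497 is ≥ 83 and < 87 → B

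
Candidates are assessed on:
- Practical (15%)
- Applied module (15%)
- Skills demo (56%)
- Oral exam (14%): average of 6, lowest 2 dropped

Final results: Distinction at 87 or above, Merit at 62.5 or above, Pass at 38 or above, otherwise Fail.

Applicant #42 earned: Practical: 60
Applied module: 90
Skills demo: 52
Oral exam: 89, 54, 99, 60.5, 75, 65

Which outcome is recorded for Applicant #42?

Oral exam: drop 54, 60.5 → average of remaining 4 = 328/4 = 82
Weighted total:
  Practical 60 × 0.15 = 9
  Applied module 90 × 0.15 = 13.5
  Skills demo 52 × 0.56 = 29.12
  Oral exam 82 × 0.14 = 11.48
Sum = 63.1
63.1 is ≥ 62.5 and < 87 → Merit

Merit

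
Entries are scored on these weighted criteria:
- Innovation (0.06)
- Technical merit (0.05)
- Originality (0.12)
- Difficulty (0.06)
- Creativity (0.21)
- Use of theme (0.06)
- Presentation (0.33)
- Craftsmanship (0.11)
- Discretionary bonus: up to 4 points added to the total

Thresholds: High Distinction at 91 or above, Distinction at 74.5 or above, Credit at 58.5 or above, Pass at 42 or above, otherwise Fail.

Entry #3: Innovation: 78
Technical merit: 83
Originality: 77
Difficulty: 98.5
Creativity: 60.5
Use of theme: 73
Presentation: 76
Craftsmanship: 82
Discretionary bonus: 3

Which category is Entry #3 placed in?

Weighted total:
  Innovation 78 × 0.06 = 4.68
  Technical merit 83 × 0.05 = 4.15
  Originality 77 × 0.12 = 9.24
  Difficulty 98.5 × 0.06 = 5.91
  Creativity 60.5 × 0.21 = 12.705
  Use of theme 73 × 0.06 = 4.38
  Presentation 76 × 0.33 = 25.08
  Craftsmanship 82 × 0.11 = 9.02
Sum = 75.165
Discretionary bonus: 75.165 + 3 = 78.165
78.165 is ≥ 74.5 and < 91 → Distinction

Distinction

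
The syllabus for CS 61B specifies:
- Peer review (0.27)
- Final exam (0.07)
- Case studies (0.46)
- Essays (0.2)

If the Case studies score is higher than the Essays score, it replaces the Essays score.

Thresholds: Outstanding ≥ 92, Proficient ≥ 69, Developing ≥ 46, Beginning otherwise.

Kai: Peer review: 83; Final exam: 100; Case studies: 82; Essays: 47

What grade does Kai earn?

Proficient

Case studies (82) > Essays (47), so Essays counts as 82.
Weighted total:
  Peer review 83 × 0.27 = 22.41
  Final exam 100 × 0.07 = 7
  Case studies 82 × 0.46 = 37.72
  Essays 82 × 0.2 = 16.4
Sum = 83.53
83.53 is ≥ 69 and < 92 → Proficient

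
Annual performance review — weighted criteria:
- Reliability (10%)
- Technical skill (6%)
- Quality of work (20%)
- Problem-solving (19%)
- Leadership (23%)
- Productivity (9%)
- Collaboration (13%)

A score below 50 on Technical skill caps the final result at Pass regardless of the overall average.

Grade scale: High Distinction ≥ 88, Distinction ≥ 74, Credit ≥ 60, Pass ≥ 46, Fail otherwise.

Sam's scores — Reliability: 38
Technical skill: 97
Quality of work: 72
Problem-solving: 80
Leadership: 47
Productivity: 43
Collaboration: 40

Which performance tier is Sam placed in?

Technical skill score 97 ≥ 50: minimum met.
Weighted total:
  Reliability 38 × 0.1 = 3.8
  Technical skill 97 × 0.06 = 5.82
  Quality of work 72 × 0.2 = 14.4
  Problem-solving 80 × 0.19 = 15.2
  Leadership 47 × 0.23 = 10.81
  Productivity 43 × 0.09 = 3.87
  Collaboration 40 × 0.13 = 5.2
Sum = 59.1
59.1 is ≥ 46 and < 60 → Pass

Pass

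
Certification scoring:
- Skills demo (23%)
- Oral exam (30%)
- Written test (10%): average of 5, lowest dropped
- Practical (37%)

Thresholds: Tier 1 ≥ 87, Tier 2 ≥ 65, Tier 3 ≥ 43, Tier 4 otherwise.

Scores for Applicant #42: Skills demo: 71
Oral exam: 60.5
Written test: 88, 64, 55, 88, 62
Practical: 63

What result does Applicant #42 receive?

Tier 2

Written test: drop 55 → average of remaining 4 = 302/4 = 75.5
Weighted total:
  Skills demo 71 × 0.23 = 16.33
  Oral exam 60.5 × 0.3 = 18.15
  Written test 75.5 × 0.1 = 7.55
  Practical 63 × 0.37 = 23.31
Sum = 65.34
65.34 is ≥ 65 and < 87 → Tier 2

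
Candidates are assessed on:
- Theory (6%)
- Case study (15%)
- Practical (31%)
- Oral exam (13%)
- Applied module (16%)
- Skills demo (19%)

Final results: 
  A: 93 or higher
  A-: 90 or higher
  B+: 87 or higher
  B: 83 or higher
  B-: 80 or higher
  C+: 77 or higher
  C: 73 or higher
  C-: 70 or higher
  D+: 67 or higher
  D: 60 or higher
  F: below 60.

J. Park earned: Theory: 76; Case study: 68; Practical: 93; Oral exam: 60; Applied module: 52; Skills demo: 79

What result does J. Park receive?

C

Weighted total:
  Theory 76 × 0.06 = 4.56
  Case study 68 × 0.15 = 10.2
  Practical 93 × 0.31 = 28.83
  Oral exam 60 × 0.13 = 7.8
  Applied module 52 × 0.16 = 8.32
  Skills demo 79 × 0.19 = 15.01
Sum = 74.72
74.72 is ≥ 73 and < 77 → C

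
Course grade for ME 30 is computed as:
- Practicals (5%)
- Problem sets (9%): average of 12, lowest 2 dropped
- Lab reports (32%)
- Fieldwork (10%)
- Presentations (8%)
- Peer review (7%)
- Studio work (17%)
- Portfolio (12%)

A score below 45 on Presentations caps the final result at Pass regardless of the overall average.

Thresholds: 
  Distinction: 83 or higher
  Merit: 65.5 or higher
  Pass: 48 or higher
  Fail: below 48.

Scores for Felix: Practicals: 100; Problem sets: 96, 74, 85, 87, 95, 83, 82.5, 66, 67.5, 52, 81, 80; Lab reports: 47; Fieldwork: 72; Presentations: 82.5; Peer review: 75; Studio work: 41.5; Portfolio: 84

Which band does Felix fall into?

Problem sets: drop 52, 66 → average of remaining 10 = 831/10 = 83.1
Presentations score 82.5 ≥ 45: minimum met.
Weighted total:
  Practicals 100 × 0.05 = 5
  Problem sets 83.1 × 0.09 = 7.479
  Lab reports 47 × 0.32 = 15.04
  Fieldwork 72 × 0.1 = 7.2
  Presentations 82.5 × 0.08 = 6.6
  Peer review 75 × 0.07 = 5.25
  Studio work 41.5 × 0.17 = 7.055
  Portfolio 84 × 0.12 = 10.08
Sum = 63.704
63.704 is ≥ 48 and < 65.5 → Pass

Pass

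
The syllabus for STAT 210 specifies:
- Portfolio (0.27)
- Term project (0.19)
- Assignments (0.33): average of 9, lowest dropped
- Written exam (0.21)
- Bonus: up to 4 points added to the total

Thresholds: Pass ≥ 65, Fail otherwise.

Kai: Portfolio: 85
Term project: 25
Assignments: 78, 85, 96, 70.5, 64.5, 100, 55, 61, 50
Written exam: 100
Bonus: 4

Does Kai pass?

Assignments: drop 50 → average of remaining 8 = 610/8 = 76.25
Weighted total:
  Portfolio 85 × 0.27 = 22.95
  Term project 25 × 0.19 = 4.75
  Assignments 76.25 × 0.33 = 25.1625
  Written exam 100 × 0.21 = 21
Sum = 73.8625
Bonus: 73.8625 + 4 = 77.8625
77.8625 ≥ 65 → Pass

Pass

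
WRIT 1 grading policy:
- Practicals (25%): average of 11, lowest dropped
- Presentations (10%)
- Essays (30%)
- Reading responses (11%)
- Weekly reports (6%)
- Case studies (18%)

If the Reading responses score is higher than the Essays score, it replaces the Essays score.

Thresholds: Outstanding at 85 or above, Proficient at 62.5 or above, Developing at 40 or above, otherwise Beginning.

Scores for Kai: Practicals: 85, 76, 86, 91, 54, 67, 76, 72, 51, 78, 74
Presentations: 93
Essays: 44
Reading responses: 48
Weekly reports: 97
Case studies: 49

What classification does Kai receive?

Practicals: drop 51 → average of remaining 10 = 759/10 = 75.9
Reading responses (48) > Essays (44), so Essays counts as 48.
Weighted total:
  Practicals 75.9 × 0.25 = 18.975
  Presentations 93 × 0.1 = 9.3
  Essays 48 × 0.3 = 14.4
  Reading responses 48 × 0.11 = 5.28
  Weekly reports 97 × 0.06 = 5.82
  Case studies 49 × 0.18 = 8.82
Sum = 62.595
62.595 is ≥ 62.5 and < 85 → Proficient

Proficient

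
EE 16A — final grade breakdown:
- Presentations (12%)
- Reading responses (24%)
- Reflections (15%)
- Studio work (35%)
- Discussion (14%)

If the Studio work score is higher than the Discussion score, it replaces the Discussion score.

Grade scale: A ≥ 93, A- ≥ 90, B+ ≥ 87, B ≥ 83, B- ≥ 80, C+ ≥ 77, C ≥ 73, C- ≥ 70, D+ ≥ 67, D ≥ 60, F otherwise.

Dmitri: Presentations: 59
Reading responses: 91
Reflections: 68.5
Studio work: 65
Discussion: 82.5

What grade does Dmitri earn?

C

Studio work (65) ≤ Discussion (82.5), so Discussion stays at 82.5.
Weighted total:
  Presentations 59 × 0.12 = 7.08
  Reading responses 91 × 0.24 = 21.84
  Reflections 68.5 × 0.15 = 10.275
  Studio work 65 × 0.35 = 22.75
  Discussion 82.5 × 0.14 = 11.55
Sum = 73.495
73.495 is ≥ 73 and < 77 → C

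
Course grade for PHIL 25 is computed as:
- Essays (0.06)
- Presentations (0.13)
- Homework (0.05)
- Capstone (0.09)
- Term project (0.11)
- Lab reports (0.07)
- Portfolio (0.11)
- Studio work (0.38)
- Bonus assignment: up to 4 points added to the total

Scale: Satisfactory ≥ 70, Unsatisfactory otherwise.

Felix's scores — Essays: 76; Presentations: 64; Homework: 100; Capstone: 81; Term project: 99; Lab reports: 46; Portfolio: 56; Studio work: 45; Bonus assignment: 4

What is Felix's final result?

Unsatisfactory

Weighted total:
  Essays 76 × 0.06 = 4.56
  Presentations 64 × 0.13 = 8.32
  Homework 100 × 0.05 = 5
  Capstone 81 × 0.09 = 7.29
  Term project 99 × 0.11 = 10.89
  Lab reports 46 × 0.07 = 3.22
  Portfolio 56 × 0.11 = 6.16
  Studio work 45 × 0.38 = 17.1
Sum = 62.54
Bonus assignment: 62.54 + 4 = 66.54
66.54 < 70 → Unsatisfactory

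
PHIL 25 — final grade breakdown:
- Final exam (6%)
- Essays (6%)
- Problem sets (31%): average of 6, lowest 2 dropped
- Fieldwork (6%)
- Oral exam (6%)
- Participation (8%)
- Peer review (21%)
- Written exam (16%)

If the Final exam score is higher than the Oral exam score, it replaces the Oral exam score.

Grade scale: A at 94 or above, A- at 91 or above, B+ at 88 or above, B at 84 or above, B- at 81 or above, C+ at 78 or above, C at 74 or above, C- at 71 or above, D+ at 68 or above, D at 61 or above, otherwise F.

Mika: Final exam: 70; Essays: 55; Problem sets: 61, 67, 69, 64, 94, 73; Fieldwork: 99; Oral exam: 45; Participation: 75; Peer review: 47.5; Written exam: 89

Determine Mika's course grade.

Problem sets: drop 61, 64 → average of remaining 4 = 303/4 = 75.75
Final exam (70) > Oral exam (45), so Oral exam counts as 70.
Weighted total:
  Final exam 70 × 0.06 = 4.2
  Essays 55 × 0.06 = 3.3
  Problem sets 75.75 × 0.31 = 23.4825
  Fieldwork 99 × 0.06 = 5.94
  Oral exam 70 × 0.06 = 4.2
  Participation 75 × 0.08 = 6
  Peer review 47.5 × 0.21 = 9.975
  Written exam 89 × 0.16 = 14.24
Sum = 71.3375
71.3375 is ≥ 71 and < 74 → C-

C-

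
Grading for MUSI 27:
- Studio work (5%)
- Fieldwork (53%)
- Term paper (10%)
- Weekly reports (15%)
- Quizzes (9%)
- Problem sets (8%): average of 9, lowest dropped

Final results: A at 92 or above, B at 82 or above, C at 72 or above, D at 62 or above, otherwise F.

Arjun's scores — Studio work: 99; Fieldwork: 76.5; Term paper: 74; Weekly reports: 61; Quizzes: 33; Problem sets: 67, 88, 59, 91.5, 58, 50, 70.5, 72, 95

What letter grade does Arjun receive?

D

Problem sets: drop 50 → average of remaining 8 = 601/8 = 75.125
Weighted total:
  Studio work 99 × 0.05 = 4.95
  Fieldwork 76.5 × 0.53 = 40.545
  Term paper 74 × 0.1 = 7.4
  Weekly reports 61 × 0.15 = 9.15
  Quizzes 33 × 0.09 = 2.97
  Problem sets 75.125 × 0.08 = 6.01
Sum = 71.025
71.025 is ≥ 62 and < 72 → D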